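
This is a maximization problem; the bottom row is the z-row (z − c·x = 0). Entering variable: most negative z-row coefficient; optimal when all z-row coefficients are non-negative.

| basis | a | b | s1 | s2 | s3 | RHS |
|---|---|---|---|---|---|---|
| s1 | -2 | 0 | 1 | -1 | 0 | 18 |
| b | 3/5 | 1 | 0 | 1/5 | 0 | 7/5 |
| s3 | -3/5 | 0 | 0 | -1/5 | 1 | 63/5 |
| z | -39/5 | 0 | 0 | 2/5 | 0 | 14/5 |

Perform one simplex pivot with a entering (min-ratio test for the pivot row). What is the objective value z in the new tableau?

21

Ratio test on column a — row 1: entry -2 ≤ 0; row 2: (7/5)/(3/5) = 7/3; row 3: entry -3/5 ≤ 0. Minimum is 7/3 at row 2 (b leaves); pivot element 3/5.
Pivot on row 2; the z-row RHS becomes 14/5 − (-39/5)·(7/3) = 21.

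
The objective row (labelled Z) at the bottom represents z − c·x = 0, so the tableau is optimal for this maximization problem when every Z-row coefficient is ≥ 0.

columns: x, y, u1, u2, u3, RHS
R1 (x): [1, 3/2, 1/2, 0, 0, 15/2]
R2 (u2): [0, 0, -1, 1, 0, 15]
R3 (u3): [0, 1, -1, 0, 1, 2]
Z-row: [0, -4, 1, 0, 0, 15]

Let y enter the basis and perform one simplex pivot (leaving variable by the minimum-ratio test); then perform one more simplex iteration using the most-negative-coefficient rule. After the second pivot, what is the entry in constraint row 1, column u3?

Ratio test on column y — row 1: (15/2)/(3/2) = 5; row 2: entry 0 ≤ 0; row 3: 2/1 = 2. Minimum is 2 at row 3 (u3 leaves); pivot element 1.
Divide row 3 by 1; eliminate column y from the other rows.
Second iteration: most negative Z-row entry is -3 in column u1, so u1 enters.
Ratio test on column u1 — row 1: (9/2)/2 = 9/4; row 2: entry -1 ≤ 0; row 3: entry -1 ≤ 0. Minimum is 9/4 at row 1 (x leaves); pivot element 2.
Divide row 1 by 2; eliminate column u1 from the other rows.
After both pivots, the entry at constraint row 1, column u3 is -3/4.

-3/4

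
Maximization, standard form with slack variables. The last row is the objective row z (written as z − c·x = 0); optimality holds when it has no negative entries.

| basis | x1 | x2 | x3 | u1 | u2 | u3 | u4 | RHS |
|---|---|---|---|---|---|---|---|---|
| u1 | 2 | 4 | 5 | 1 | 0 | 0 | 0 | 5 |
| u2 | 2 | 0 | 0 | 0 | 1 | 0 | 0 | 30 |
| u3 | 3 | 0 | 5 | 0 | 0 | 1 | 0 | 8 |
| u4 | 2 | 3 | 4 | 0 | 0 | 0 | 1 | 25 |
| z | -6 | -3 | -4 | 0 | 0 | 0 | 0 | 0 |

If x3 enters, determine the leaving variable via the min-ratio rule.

Column x3 entries and ratios — u1: 5/5 = 1; u2: 0 ≤ 0, skip; u3: 8/5 = 8/5; u4: 25/4 = 25/4.
Smallest ratio is 1 in the row of u1, so u1 leaves.

u1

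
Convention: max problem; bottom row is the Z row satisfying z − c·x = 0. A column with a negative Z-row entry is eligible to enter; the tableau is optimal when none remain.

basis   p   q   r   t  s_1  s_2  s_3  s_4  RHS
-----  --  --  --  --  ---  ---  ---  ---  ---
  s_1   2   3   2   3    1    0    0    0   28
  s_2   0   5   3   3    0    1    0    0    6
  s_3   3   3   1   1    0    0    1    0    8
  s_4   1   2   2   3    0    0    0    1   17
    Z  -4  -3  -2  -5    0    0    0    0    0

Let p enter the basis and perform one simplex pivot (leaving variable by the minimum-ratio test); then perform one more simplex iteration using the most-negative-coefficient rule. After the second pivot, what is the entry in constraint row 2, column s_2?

1/3

Ratio test on column p — row 1: 28/2 = 14; row 2: entry 0 ≤ 0; row 3: 8/3 = 8/3; row 4: 17/1 = 17. Minimum is 8/3 at row 3 (s_3 leaves); pivot element 3.
Divide row 3 by 3; eliminate column p from the other rows.
Second iteration: most negative Z-row entry is -11/3 in column t, so t enters.
Ratio test on column t — row 1: (68/3)/(7/3) = 68/7; row 2: 6/3 = 2; row 3: (8/3)/(1/3) = 8; row 4: (43/3)/(8/3) = 43/8. Minimum is 2 at row 2 (s_2 leaves); pivot element 3.
Divide row 2 by 3; eliminate column t from the other rows.
After both pivots, the entry at constraint row 2, column s_2 is 1/3.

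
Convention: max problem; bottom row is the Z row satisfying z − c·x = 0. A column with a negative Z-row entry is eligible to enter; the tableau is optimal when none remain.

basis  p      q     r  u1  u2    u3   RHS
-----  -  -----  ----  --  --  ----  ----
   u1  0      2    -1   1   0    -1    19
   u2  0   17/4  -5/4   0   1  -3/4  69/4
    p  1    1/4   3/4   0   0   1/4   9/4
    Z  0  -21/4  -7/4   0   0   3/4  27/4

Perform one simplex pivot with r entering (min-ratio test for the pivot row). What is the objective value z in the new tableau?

12

Ratio test on column r — row 1: entry -1 ≤ 0; row 2: entry -5/4 ≤ 0; row 3: (9/4)/(3/4) = 3. Minimum is 3 at row 3 (p leaves); pivot element 3/4.
Pivot on row 3; the Z-row RHS becomes 27/4 − (-7/4)·3 = 12.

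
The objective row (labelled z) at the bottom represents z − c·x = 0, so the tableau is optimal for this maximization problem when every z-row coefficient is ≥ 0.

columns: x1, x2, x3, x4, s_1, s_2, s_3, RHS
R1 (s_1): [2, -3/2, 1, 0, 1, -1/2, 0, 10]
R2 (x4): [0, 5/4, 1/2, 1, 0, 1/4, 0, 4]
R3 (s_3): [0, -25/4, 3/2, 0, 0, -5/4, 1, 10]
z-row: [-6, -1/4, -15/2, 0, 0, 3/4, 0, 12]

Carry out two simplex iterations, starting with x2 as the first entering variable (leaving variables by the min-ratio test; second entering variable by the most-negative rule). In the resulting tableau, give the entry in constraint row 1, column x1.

2

Ratio test on column x2 — row 1: entry -3/2 ≤ 0; row 2: 4/(5/4) = 16/5; row 3: entry -25/4 ≤ 0. Minimum is 16/5 at row 2 (x4 leaves); pivot element 5/4.
Divide row 2 by 5/4; eliminate column x2 from the other rows.
Second iteration: most negative z-row entry is -37/5 in column x3, so x3 enters.
Ratio test on column x3 — row 1: (74/5)/(8/5) = 37/4; row 2: (16/5)/(2/5) = 8; row 3: 30/4 = 15/2. Minimum is 15/2 at row 3 (s_3 leaves); pivot element 4.
Divide row 3 by 4; eliminate column x3 from the other rows.
After both pivots, the entry at constraint row 1, column x1 is 2.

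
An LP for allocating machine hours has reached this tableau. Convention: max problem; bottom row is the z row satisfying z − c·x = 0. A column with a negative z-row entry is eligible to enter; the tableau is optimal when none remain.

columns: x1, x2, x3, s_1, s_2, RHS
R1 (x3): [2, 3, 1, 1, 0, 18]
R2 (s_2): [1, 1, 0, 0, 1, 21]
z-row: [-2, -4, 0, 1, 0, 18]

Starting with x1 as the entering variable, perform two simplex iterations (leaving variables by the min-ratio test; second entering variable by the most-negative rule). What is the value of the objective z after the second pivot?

42

Ratio test on column x1 — row 1: 18/2 = 9; row 2: 21/1 = 21. Minimum is 9 at row 1 (x3 leaves); pivot element 2.
Pivot on row 1; the z-row RHS becomes 18 − (-2)·9 = 36.
Next entering variable (most negative z-row entry -1): x2.
Ratio test on column x2 — row 1: 9/(3/2) = 6; row 2: entry -1/2 ≤ 0. Minimum is 6 at row 1 (x1 leaves); pivot element 3/2.
After the second pivot the z-row RHS is 36 − (-1)·6 = 42.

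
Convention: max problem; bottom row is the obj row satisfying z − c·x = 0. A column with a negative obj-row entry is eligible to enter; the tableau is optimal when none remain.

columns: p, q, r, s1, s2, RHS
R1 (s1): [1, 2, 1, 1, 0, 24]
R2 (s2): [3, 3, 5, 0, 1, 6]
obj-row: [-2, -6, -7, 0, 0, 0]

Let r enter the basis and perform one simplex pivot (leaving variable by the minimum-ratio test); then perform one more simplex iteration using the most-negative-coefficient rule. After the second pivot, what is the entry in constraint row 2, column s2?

1/3

Ratio test on column r — row 1: 24/1 = 24; row 2: 6/5 = 6/5. Minimum is 6/5 at row 2 (s2 leaves); pivot element 5.
Divide row 2 by 5; eliminate column r from the other rows.
Second iteration: most negative obj-row entry is -9/5 in column q, so q enters.
Ratio test on column q — row 1: (114/5)/(7/5) = 114/7; row 2: (6/5)/(3/5) = 2. Minimum is 2 at row 2 (r leaves); pivot element 3/5.
Divide row 2 by 3/5; eliminate column q from the other rows.
After both pivots, the entry at constraint row 2, column s2 is 1/3.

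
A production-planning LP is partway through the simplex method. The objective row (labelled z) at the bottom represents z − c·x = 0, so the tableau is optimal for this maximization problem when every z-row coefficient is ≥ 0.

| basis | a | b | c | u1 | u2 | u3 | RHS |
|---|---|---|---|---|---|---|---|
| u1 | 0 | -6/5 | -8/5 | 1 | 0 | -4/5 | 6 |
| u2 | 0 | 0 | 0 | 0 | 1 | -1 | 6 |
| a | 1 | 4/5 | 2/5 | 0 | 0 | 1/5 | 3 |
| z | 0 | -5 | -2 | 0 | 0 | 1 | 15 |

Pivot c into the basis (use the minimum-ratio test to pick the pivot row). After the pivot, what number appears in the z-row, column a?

Ratio test on column c — row 1: entry -8/5 ≤ 0; row 2: entry 0 ≤ 0; row 3: 3/(2/5) = 15/2. Minimum is 15/2 at row 3 (a leaves); pivot element 2/5.
Divide row 3 by 2/5; eliminate column c from the other rows.
z-row update in column a: 0 − (-2)·(5/2) = 5.

5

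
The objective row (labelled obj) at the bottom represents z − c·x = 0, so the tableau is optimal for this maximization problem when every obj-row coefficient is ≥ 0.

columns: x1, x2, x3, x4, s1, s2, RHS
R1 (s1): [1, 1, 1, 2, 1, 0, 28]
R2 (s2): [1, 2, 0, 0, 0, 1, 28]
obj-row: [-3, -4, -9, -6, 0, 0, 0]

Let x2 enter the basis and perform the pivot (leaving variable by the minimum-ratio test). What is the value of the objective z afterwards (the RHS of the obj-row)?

56

Ratio test on column x2 — row 1: 28/1 = 28; row 2: 28/2 = 14. Minimum is 14 at row 2 (s2 leaves); pivot element 2.
Pivot on row 2; the obj-row RHS becomes 0 − (-4)·14 = 56.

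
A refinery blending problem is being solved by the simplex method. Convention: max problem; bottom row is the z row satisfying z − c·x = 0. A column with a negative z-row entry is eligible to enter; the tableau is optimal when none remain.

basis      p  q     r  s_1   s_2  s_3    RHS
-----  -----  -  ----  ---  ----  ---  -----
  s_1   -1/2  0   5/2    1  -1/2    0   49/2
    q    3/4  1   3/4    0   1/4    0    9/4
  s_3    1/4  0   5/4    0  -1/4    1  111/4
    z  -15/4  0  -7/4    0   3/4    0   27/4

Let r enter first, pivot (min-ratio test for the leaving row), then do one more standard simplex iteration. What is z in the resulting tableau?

Ratio test on column r — row 1: (49/2)/(5/2) = 49/5; row 2: (9/4)/(3/4) = 3; row 3: (111/4)/(5/4) = 111/5. Minimum is 3 at row 2 (q leaves); pivot element 3/4.
Pivot on row 2; the z-row RHS becomes 27/4 − (-7/4)·3 = 12.
Next entering variable (most negative z-row entry -2): p.
Ratio test on column p — row 1: entry -3 ≤ 0; row 2: 3/1 = 3; row 3: entry -1 ≤ 0. Minimum is 3 at row 2 (r leaves); pivot element 1.
After the second pivot the z-row RHS is 12 − (-2)·3 = 18.

18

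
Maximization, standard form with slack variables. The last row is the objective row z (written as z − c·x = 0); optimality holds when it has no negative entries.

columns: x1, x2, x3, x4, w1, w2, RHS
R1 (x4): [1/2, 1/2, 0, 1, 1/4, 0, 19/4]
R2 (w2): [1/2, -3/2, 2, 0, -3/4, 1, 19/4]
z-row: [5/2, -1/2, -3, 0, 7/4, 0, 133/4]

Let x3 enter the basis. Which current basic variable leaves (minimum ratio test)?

w2

Column x3 entries and ratios — x4: 0 ≤ 0, skip; w2: (19/4)/2 = 19/8.
Smallest ratio is 19/8 in the row of w2, so w2 leaves.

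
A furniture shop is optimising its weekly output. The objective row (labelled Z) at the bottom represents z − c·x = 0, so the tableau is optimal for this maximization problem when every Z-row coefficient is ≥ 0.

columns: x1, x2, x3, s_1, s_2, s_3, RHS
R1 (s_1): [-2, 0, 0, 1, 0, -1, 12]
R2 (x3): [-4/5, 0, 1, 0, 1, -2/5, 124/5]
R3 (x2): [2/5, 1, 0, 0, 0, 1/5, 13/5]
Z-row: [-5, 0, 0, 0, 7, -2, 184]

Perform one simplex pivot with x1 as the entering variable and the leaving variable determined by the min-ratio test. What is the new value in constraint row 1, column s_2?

Ratio test on column x1 — row 1: entry -2 ≤ 0; row 2: entry -4/5 ≤ 0; row 3: (13/5)/(2/5) = 13/2. Minimum is 13/2 at row 3 (x2 leaves); pivot element 2/5.
Divide row 3 by 2/5; eliminate column x1 from the other rows.
Row 1 update in column s_2: 0 − (-2)·0 = 0.

0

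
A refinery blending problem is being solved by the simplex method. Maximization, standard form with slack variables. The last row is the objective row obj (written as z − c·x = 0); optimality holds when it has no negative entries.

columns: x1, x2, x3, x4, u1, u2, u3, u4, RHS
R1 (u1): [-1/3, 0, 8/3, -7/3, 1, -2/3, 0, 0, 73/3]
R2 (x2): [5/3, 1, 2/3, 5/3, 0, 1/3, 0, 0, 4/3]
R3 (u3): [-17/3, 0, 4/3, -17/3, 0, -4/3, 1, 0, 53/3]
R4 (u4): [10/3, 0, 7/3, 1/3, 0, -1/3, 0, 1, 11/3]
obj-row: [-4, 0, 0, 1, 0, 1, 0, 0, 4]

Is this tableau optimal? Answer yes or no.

The obj-row has a negative entry -4 in column x1, so it is not optimal.

no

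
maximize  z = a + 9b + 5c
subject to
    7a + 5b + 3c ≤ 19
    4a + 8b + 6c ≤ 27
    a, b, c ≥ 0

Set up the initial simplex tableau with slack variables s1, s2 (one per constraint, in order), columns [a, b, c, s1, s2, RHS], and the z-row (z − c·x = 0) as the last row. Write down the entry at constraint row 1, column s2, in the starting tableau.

0

Slack s2 belongs to constraint 2; its column is the unit vector e_2, so the entry in row 1 is 0.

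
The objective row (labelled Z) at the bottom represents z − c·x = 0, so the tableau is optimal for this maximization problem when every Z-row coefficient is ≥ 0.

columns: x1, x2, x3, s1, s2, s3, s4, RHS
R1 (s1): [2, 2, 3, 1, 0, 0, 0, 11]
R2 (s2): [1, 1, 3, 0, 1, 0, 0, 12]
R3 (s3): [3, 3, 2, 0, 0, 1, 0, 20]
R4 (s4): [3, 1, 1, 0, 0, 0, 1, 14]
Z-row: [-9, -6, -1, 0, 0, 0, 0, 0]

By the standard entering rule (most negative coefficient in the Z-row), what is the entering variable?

x1

Negative Z-row entries: x1: -9, x2: -6, x3: -1.
The most negative is -9 in column x1, so x1 enters.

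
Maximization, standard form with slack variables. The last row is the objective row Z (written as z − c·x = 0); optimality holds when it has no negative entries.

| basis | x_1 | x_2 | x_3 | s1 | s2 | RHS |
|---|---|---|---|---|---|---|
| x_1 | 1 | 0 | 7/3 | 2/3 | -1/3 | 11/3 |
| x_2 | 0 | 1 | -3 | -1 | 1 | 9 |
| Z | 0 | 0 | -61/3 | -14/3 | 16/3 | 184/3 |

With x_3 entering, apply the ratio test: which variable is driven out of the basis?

Column x_3 entries and ratios — x_1: (11/3)/(7/3) = 11/7; x_2: -3 ≤ 0, skip.
Smallest ratio is 11/7 in the row of x_1, so x_1 leaves.

x_1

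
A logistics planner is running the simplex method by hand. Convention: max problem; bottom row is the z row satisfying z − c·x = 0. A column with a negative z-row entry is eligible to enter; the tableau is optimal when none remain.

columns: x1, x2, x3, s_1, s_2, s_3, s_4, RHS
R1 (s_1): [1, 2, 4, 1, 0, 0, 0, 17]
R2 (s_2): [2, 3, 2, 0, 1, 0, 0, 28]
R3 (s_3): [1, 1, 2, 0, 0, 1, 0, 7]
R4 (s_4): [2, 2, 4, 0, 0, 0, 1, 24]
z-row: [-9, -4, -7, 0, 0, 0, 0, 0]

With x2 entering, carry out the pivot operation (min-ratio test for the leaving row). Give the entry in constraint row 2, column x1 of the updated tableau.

Ratio test on column x2 — row 1: 17/2 = 17/2; row 2: 28/3 = 28/3; row 3: 7/1 = 7; row 4: 24/2 = 12. Minimum is 7 at row 3 (s_3 leaves); pivot element 1.
Divide row 3 by 1; eliminate column x2 from the other rows.
Row 2 update in column x1: 2 − 3·1 = -1.

-1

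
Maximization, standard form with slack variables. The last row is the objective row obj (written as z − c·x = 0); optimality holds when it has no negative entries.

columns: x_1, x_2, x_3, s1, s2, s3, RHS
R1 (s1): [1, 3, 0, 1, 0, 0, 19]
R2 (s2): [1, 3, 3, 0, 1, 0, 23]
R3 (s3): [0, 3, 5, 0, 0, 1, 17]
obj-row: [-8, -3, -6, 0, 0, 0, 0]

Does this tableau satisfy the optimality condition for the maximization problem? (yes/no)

The obj-row has a negative entry -8 in column x_1, so it is not optimal.

no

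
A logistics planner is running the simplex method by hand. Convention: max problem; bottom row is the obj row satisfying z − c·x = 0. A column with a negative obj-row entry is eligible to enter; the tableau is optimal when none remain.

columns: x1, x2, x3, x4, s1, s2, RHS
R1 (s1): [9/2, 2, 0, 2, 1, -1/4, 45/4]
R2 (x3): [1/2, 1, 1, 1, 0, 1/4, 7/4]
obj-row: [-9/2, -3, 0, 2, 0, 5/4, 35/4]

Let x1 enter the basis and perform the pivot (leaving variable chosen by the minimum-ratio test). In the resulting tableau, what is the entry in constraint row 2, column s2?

5/18

Ratio test on column x1 — row 1: (45/4)/(9/2) = 5/2; row 2: (7/4)/(1/2) = 7/2. Minimum is 5/2 at row 1 (s1 leaves); pivot element 9/2.
Divide row 1 by 9/2; eliminate column x1 from the other rows.
Row 2 update in column s2: 1/4 − (1/2)·(-1/18) = 5/18.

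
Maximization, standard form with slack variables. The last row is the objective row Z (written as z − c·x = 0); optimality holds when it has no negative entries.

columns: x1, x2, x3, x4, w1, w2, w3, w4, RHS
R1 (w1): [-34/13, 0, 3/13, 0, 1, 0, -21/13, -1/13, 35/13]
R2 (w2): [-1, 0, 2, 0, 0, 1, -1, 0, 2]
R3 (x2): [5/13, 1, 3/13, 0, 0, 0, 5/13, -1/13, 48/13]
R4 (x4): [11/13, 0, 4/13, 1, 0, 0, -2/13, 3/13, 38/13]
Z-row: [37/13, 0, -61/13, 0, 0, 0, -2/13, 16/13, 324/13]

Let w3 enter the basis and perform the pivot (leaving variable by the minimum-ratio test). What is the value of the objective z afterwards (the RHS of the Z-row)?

132/5

Ratio test on column w3 — row 1: entry -21/13 ≤ 0; row 2: entry -1 ≤ 0; row 3: (48/13)/(5/13) = 48/5; row 4: entry -2/13 ≤ 0. Minimum is 48/5 at row 3 (x2 leaves); pivot element 5/13.
Pivot on row 3; the Z-row RHS becomes 324/13 − (-2/13)·(48/5) = 132/5.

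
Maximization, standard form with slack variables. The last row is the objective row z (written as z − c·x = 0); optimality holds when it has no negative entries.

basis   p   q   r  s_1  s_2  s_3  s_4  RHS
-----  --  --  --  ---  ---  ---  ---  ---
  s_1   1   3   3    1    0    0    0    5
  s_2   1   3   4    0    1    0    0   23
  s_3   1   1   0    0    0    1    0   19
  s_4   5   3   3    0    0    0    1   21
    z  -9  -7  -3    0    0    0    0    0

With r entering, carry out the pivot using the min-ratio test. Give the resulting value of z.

Ratio test on column r — row 1: 5/3 = 5/3; row 2: 23/4 = 23/4; row 3: entry 0 ≤ 0; row 4: 21/3 = 7. Minimum is 5/3 at row 1 (s_1 leaves); pivot element 3.
Pivot on row 1; the z-row RHS becomes 0 − (-3)·(5/3) = 5.

5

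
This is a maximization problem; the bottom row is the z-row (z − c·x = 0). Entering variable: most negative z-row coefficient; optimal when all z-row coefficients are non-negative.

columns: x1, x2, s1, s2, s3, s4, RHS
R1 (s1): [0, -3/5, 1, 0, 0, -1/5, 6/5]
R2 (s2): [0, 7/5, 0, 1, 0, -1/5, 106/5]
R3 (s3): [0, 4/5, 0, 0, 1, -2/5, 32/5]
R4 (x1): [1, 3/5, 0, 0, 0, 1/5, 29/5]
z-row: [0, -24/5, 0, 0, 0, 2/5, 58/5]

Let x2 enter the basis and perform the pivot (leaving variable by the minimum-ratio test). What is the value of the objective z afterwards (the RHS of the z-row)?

Ratio test on column x2 — row 1: entry -3/5 ≤ 0; row 2: (106/5)/(7/5) = 106/7; row 3: (32/5)/(4/5) = 8; row 4: (29/5)/(3/5) = 29/3. Minimum is 8 at row 3 (s3 leaves); pivot element 4/5.
Pivot on row 3; the z-row RHS becomes 58/5 − (-24/5)·8 = 50.

50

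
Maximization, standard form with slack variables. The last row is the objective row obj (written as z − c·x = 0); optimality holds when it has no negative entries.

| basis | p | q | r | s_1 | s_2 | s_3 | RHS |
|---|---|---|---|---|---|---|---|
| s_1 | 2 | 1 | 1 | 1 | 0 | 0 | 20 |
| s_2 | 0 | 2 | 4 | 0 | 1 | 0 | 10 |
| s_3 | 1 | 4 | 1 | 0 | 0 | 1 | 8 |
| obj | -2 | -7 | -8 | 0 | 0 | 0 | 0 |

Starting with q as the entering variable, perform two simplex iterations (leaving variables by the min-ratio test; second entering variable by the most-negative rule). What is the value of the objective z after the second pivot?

Ratio test on column q — row 1: 20/1 = 20; row 2: 10/2 = 5; row 3: 8/4 = 2. Minimum is 2 at row 3 (s_3 leaves); pivot element 4.
Pivot on row 3; the obj-row RHS becomes 0 − (-7)·2 = 14.
Next entering variable (most negative obj-row entry -25/4): r.
Ratio test on column r — row 1: 18/(3/4) = 24; row 2: 6/(7/2) = 12/7; row 3: 2/(1/4) = 8. Minimum is 12/7 at row 2 (s_2 leaves); pivot element 7/2.
After the second pivot the obj-row RHS is 14 − (-25/4)·(12/7) = 173/7.

173/7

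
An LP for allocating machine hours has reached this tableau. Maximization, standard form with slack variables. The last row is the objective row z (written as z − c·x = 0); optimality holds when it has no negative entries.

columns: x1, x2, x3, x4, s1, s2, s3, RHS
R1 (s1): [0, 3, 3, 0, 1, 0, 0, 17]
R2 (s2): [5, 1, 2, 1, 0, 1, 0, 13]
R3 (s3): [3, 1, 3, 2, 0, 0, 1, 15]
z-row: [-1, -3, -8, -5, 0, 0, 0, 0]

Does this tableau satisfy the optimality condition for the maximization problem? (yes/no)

no

The z-row has a negative entry -8 in column x3, so it is not optimal.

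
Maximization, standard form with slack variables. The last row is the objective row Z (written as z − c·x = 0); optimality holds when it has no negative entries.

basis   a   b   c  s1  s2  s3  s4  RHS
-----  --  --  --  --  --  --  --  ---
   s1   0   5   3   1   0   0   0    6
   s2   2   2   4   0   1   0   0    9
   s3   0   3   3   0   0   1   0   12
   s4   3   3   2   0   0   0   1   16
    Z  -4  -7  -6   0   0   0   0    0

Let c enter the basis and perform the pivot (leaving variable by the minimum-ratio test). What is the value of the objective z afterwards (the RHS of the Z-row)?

Ratio test on column c — row 1: 6/3 = 2; row 2: 9/4 = 9/4; row 3: 12/3 = 4; row 4: 16/2 = 8. Minimum is 2 at row 1 (s1 leaves); pivot element 3.
Pivot on row 1; the Z-row RHS becomes 0 − (-6)·2 = 12.

12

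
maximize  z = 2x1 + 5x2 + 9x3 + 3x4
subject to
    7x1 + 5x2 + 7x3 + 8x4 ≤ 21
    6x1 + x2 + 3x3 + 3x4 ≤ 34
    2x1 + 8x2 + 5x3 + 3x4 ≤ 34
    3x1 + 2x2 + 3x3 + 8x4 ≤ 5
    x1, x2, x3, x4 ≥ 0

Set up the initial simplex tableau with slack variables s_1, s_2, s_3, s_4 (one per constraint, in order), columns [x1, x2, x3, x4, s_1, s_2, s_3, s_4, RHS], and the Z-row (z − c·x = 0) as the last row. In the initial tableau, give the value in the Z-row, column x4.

The Z-row carries the negated objective coefficients: the x4 entry is -3.

-3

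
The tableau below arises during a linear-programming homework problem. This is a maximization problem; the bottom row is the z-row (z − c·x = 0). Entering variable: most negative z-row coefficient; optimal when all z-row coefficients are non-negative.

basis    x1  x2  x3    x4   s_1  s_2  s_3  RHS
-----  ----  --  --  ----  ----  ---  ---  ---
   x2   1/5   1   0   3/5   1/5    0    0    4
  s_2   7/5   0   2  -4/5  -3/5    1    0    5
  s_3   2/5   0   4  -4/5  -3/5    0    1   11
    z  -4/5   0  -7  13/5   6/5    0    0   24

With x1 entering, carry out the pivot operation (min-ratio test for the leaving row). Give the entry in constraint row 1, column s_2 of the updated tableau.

-1/7

Ratio test on column x1 — row 1: 4/(1/5) = 20; row 2: 5/(7/5) = 25/7; row 3: 11/(2/5) = 55/2. Minimum is 25/7 at row 2 (s_2 leaves); pivot element 7/5.
Divide row 2 by 7/5; eliminate column x1 from the other rows.
Row 1 update in column s_2: 0 − (1/5)·(5/7) = -1/7.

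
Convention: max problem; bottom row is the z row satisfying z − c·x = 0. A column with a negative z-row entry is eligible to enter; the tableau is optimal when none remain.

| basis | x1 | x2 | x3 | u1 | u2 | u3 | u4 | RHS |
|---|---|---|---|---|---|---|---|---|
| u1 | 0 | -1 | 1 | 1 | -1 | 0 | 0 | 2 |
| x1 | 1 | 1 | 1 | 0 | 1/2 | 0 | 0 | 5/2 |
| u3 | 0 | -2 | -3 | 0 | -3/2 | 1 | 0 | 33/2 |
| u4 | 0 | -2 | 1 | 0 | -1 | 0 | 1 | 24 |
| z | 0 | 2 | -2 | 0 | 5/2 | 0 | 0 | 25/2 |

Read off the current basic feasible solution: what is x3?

x3 is not in the basis, so in the current basic feasible solution x3 = 0.

0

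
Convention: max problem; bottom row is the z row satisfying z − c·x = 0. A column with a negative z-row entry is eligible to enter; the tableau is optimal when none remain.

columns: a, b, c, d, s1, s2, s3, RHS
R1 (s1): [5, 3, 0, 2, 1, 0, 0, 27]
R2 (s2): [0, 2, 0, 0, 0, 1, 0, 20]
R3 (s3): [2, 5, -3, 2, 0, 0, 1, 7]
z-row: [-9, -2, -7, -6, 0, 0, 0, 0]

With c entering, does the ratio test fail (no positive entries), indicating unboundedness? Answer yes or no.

yes

Every constraint-row entry in column c is ≤ 0, so increasing c is unbounded.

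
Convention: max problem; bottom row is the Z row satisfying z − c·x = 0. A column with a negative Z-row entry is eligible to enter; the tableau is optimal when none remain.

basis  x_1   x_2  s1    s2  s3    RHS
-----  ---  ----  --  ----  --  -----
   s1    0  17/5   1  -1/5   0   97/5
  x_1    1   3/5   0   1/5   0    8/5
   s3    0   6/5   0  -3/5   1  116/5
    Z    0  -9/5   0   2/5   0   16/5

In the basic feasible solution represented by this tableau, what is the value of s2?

s2 is not in the basis, so in the current basic feasible solution s2 = 0.

0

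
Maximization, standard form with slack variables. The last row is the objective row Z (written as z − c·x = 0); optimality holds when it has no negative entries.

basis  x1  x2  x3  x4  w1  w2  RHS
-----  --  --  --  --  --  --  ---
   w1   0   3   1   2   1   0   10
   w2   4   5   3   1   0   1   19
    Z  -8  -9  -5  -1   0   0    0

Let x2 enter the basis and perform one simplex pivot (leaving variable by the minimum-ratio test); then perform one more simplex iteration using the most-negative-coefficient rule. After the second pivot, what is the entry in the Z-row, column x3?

2/3

Ratio test on column x2 — row 1: 10/3 = 10/3; row 2: 19/5 = 19/5. Minimum is 10/3 at row 1 (w1 leaves); pivot element 3.
Divide row 1 by 3; eliminate column x2 from the other rows.
Second iteration: most negative Z-row entry is -8 in column x1, so x1 enters.
Ratio test on column x1 — row 1: entry 0 ≤ 0; row 2: (7/3)/4 = 7/12. Minimum is 7/12 at row 2 (w2 leaves); pivot element 4.
Divide row 2 by 4; eliminate column x1 from the other rows.
After both pivots, the entry at the Z-row, column x3 is 2/3.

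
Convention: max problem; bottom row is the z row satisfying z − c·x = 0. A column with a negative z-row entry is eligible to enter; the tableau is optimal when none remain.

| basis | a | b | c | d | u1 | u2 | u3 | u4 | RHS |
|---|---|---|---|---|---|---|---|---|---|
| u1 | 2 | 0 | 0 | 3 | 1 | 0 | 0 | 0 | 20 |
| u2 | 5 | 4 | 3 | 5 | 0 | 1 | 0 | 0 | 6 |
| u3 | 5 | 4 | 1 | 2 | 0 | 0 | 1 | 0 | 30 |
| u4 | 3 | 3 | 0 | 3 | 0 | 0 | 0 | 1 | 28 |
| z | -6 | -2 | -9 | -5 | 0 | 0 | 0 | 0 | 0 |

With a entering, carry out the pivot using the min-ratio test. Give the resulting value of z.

Ratio test on column a — row 1: 20/2 = 10; row 2: 6/5 = 6/5; row 3: 30/5 = 6; row 4: 28/3 = 28/3. Minimum is 6/5 at row 2 (u2 leaves); pivot element 5.
Pivot on row 2; the z-row RHS becomes 0 − (-6)·(6/5) = 36/5.

36/5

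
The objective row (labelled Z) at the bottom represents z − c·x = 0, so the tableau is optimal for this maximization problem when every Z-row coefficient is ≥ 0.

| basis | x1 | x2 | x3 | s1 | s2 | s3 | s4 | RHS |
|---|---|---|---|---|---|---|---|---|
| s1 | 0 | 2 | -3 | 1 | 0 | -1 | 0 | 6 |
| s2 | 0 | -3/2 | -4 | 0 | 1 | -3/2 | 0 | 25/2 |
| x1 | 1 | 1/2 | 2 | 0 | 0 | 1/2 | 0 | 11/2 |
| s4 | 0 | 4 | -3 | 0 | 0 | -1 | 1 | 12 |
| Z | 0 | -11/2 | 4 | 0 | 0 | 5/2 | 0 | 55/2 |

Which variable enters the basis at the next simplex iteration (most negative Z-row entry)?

Negative Z-row entries: x2: -11/2.
The most negative is -11/2 in column x2, so x2 enters.

x2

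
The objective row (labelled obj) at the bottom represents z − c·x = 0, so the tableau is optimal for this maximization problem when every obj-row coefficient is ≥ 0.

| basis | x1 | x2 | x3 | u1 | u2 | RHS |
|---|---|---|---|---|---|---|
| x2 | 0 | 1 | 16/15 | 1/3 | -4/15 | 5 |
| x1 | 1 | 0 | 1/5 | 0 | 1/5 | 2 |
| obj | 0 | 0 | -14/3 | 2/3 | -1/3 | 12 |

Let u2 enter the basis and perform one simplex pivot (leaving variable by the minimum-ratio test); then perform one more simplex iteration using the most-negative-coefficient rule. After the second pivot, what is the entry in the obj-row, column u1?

7/4

Ratio test on column u2 — row 1: entry -4/15 ≤ 0; row 2: 2/(1/5) = 10. Minimum is 10 at row 2 (x1 leaves); pivot element 1/5.
Divide row 2 by 1/5; eliminate column u2 from the other rows.
Second iteration: most negative obj-row entry is -13/3 in column x3, so x3 enters.
Ratio test on column x3 — row 1: (23/3)/(4/3) = 23/4; row 2: 10/1 = 10. Minimum is 23/4 at row 1 (x2 leaves); pivot element 4/3.
Divide row 1 by 4/3; eliminate column x3 from the other rows.
After both pivots, the entry at the obj-row, column u1 is 7/4.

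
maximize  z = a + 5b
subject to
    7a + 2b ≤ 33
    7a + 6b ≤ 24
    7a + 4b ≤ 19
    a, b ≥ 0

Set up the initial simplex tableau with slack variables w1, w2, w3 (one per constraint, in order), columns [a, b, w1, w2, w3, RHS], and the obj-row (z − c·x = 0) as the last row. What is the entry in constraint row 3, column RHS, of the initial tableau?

The RHS of constraint 3 is b_3 = 19.

19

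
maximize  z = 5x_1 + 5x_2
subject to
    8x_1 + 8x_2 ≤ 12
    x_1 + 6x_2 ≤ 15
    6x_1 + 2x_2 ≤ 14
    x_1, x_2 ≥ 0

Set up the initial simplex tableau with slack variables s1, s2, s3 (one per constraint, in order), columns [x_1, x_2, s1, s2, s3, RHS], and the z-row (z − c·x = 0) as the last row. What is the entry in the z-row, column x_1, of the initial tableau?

The z-row carries the negated objective coefficients: the x_1 entry is -5.

-5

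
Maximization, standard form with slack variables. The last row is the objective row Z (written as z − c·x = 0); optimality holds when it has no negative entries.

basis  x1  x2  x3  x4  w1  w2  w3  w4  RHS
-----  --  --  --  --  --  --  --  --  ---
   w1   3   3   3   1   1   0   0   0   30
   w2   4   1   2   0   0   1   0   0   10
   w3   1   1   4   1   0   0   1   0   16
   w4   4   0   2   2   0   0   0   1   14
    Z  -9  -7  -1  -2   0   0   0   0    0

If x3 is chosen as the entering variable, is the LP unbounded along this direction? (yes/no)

Column x3 has positive entries in row(s) 1, 2, 3, 4, so the ratio test bounds it — not unbounded.

no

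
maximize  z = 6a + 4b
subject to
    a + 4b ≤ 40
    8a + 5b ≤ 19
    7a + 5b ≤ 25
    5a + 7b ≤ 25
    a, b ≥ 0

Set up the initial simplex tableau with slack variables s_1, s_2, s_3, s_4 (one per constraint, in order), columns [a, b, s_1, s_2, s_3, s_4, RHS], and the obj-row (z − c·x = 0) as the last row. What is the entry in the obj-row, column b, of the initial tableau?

The obj-row carries the negated objective coefficients: the b entry is -4.

-4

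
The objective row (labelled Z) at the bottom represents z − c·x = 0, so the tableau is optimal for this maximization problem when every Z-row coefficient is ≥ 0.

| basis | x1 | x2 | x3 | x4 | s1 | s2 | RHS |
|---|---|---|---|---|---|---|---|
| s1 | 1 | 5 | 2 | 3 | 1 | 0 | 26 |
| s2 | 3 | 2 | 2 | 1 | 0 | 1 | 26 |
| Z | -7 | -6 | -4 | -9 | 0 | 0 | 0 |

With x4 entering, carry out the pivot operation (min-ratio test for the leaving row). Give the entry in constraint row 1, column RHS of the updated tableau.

Ratio test on column x4 — row 1: 26/3 = 26/3; row 2: 26/1 = 26. Minimum is 26/3 at row 1 (s1 leaves); pivot element 3.
Divide row 1 by 3; eliminate column x4 from the other rows.
In the new row 1, the RHS entry is the old entry divided by the pivot: 26/3 = 26/3.

26/3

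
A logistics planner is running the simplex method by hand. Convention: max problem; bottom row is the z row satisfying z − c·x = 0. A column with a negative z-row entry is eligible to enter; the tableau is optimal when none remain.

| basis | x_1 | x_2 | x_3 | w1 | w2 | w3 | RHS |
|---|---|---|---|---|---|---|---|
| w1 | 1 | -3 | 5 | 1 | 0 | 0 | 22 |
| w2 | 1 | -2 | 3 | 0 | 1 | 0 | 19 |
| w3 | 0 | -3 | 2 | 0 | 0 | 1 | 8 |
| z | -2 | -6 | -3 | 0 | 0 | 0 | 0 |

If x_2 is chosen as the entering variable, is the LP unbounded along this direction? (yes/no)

yes

Every constraint-row entry in column x_2 is ≤ 0, so increasing x_2 is unbounded.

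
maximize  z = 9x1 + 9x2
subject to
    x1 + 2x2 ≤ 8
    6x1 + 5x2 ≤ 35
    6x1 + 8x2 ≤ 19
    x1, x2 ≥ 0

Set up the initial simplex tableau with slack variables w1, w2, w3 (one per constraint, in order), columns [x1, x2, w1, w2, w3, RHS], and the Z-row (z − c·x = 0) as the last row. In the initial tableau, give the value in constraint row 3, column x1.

Constraint 3 has coefficient 6 on x1.

6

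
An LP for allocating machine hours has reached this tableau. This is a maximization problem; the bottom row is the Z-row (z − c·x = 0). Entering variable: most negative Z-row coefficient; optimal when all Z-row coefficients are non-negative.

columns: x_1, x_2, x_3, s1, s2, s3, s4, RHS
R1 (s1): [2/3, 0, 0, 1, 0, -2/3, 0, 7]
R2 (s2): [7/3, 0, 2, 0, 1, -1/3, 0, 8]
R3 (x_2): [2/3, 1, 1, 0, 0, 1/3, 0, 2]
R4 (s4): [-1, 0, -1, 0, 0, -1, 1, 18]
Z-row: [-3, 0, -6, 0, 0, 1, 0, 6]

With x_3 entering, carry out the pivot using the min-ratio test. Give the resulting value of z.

Ratio test on column x_3 — row 1: entry 0 ≤ 0; row 2: 8/2 = 4; row 3: 2/1 = 2; row 4: entry -1 ≤ 0. Minimum is 2 at row 3 (x_2 leaves); pivot element 1.
Pivot on row 3; the Z-row RHS becomes 6 − (-6)·2 = 18.

18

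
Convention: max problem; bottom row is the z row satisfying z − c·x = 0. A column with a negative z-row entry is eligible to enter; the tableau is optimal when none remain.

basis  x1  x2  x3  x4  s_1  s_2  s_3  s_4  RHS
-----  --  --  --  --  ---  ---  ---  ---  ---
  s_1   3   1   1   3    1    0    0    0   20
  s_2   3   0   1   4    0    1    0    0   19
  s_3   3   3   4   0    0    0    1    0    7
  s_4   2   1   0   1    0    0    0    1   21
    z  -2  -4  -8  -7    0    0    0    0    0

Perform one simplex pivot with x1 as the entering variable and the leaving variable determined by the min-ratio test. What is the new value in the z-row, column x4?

Ratio test on column x1 — row 1: 20/3 = 20/3; row 2: 19/3 = 19/3; row 3: 7/3 = 7/3; row 4: 21/2 = 21/2. Minimum is 7/3 at row 3 (s_3 leaves); pivot element 3.
Divide row 3 by 3; eliminate column x1 from the other rows.
z-row update in column x4: -7 − (-2)·0 = -7.

-7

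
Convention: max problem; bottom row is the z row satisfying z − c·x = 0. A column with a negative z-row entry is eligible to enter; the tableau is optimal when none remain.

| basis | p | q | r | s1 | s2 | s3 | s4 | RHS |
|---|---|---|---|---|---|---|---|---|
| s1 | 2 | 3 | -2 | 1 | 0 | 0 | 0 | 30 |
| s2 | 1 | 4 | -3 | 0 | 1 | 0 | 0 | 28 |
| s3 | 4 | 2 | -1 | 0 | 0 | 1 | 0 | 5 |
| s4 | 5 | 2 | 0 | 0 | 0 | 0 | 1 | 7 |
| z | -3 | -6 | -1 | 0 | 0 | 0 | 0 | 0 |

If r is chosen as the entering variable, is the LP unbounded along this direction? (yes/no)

Every constraint-row entry in column r is ≤ 0, so increasing r is unbounded.

yes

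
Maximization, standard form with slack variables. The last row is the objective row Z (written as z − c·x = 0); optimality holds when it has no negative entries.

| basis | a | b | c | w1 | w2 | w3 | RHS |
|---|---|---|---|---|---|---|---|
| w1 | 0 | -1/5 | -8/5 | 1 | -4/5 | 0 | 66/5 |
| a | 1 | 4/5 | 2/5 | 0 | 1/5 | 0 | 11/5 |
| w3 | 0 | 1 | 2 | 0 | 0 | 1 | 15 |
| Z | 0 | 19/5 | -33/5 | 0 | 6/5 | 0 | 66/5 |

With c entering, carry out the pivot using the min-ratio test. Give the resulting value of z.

99/2

Ratio test on column c — row 1: entry -8/5 ≤ 0; row 2: (11/5)/(2/5) = 11/2; row 3: 15/2 = 15/2. Minimum is 11/2 at row 2 (a leaves); pivot element 2/5.
Pivot on row 2; the Z-row RHS becomes 66/5 − (-33/5)·(11/2) = 99/2.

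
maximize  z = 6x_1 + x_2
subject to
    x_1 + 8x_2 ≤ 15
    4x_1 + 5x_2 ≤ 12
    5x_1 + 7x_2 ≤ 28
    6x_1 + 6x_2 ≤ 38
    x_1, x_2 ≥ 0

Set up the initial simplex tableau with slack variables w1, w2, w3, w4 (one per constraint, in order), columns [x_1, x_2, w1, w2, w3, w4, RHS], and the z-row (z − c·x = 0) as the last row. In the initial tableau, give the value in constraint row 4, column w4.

Slack w4 belongs to constraint 4; its column is the unit vector e_4, so the entry in row 4 is 1.

1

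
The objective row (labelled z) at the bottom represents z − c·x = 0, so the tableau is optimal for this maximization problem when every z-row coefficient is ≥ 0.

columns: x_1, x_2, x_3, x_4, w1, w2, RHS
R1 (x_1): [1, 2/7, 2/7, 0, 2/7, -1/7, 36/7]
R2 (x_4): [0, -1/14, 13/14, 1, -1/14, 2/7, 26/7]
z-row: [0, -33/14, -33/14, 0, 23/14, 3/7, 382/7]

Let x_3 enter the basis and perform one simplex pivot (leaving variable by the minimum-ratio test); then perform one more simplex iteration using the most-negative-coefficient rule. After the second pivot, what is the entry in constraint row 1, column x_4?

Ratio test on column x_3 — row 1: (36/7)/(2/7) = 18; row 2: (26/7)/(13/14) = 4. Minimum is 4 at row 2 (x_4 leaves); pivot element 13/14.
Divide row 2 by 13/14; eliminate column x_3 from the other rows.
Second iteration: most negative z-row entry is -33/13 in column x_2, so x_2 enters.
Ratio test on column x_2 — row 1: 4/(4/13) = 13; row 2: entry -1/13 ≤ 0. Minimum is 13 at row 1 (x_1 leaves); pivot element 4/13.
Divide row 1 by 4/13; eliminate column x_2 from the other rows.
After both pivots, the entry at constraint row 1, column x_4 is -1.

-1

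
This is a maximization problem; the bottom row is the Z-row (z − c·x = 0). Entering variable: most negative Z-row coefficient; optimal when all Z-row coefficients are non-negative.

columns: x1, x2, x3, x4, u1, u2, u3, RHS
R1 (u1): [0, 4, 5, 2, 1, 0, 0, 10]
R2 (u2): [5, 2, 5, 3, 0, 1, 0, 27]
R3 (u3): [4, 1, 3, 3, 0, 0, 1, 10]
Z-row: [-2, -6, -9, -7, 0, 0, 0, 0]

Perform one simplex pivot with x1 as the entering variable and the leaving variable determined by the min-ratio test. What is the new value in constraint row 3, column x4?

3/4

Ratio test on column x1 — row 1: entry 0 ≤ 0; row 2: 27/5 = 27/5; row 3: 10/4 = 5/2. Minimum is 5/2 at row 3 (u3 leaves); pivot element 4.
Divide row 3 by 4; eliminate column x1 from the other rows.
In the new row 3, the x4 entry is the old entry divided by the pivot: 3/4 = 3/4.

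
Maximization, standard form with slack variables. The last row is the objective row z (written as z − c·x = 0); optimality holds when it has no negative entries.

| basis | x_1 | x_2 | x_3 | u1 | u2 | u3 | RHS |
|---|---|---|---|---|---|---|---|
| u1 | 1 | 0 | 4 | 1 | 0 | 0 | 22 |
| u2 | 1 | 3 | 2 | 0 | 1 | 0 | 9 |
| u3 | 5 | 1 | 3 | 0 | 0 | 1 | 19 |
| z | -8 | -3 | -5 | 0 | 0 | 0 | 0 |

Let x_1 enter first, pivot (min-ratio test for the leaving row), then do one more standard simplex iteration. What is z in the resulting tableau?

Ratio test on column x_1 — row 1: 22/1 = 22; row 2: 9/1 = 9; row 3: 19/5 = 19/5. Minimum is 19/5 at row 3 (u3 leaves); pivot element 5.
Pivot on row 3; the z-row RHS becomes 0 − (-8)·(19/5) = 152/5.
Next entering variable (most negative z-row entry -7/5): x_2.
Ratio test on column x_2 — row 1: entry -1/5 ≤ 0; row 2: (26/5)/(14/5) = 13/7; row 3: (19/5)/(1/5) = 19. Minimum is 13/7 at row 2 (u2 leaves); pivot element 14/5.
After the second pivot the z-row RHS is 152/5 − (-7/5)·(13/7) = 33.

33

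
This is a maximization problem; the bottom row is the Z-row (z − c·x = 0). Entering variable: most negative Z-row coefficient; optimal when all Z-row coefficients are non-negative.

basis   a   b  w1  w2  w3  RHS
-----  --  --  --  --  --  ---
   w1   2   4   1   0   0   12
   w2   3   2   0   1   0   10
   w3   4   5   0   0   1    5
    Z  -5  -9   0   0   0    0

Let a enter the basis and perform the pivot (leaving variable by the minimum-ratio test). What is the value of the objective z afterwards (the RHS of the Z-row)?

25/4

Ratio test on column a — row 1: 12/2 = 6; row 2: 10/3 = 10/3; row 3: 5/4 = 5/4. Minimum is 5/4 at row 3 (w3 leaves); pivot element 4.
Pivot on row 3; the Z-row RHS becomes 0 − (-5)·(5/4) = 25/4.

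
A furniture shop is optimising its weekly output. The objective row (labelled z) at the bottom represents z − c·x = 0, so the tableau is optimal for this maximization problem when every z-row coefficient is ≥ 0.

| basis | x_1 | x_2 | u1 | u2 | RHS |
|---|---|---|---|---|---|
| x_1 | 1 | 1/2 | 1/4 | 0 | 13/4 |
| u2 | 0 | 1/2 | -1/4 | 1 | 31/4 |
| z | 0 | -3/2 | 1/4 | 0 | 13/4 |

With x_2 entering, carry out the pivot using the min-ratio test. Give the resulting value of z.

13

Ratio test on column x_2 — row 1: (13/4)/(1/2) = 13/2; row 2: (31/4)/(1/2) = 31/2. Minimum is 13/2 at row 1 (x_1 leaves); pivot element 1/2.
Pivot on row 1; the z-row RHS becomes 13/4 − (-3/2)·(13/2) = 13.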